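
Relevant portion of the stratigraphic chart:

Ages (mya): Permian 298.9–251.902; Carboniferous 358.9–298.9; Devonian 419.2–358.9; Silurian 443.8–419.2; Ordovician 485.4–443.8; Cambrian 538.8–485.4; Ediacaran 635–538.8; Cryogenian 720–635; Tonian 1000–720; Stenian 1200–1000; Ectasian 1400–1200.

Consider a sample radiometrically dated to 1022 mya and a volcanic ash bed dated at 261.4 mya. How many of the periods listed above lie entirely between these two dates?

8

1022 Ma sits inside the Stenian (1200–1000) and 261.4 Ma inside the Permian (298.9–251.902); neither of those is wholly between the two dates.
The listed periods lying completely between them are Tonian, Cryogenian, Ediacaran, Cambrian, Ordovician, Silurian, Devonian, Carboniferous — 8 in all.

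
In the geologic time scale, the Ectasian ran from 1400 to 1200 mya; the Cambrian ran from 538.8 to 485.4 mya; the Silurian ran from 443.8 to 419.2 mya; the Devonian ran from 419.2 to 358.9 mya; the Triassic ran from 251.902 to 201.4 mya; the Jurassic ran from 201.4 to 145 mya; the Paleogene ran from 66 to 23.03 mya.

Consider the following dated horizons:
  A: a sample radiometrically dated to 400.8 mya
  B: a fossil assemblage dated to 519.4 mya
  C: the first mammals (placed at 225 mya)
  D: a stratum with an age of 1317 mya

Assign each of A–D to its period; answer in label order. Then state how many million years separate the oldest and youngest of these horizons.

A — Devonian; B — Cambrian; C — Triassic; D — Ectasian; span 1092 million years

A: 400.8 Ma lies in 419.2–358.9 Ma, so Devonian.
B: 519.4 Ma lies in 538.8–485.4 Ma, so Cambrian.
C: 225 Ma lies in 251.902–201.4 Ma, so Triassic.
D: 1317 Ma lies in 1400–1200 Ma, so Ectasian.
Oldest = 1317 Ma, youngest = 225 Ma → span 1092 Myr.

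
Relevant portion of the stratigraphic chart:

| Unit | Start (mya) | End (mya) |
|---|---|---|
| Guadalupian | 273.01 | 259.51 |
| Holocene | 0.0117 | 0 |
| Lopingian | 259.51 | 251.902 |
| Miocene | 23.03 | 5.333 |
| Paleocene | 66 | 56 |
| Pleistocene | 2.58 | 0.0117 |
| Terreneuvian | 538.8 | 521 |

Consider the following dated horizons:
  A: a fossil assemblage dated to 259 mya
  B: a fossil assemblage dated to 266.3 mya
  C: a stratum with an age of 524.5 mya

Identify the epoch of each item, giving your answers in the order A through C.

A: 259 Ma lies in 259.51–251.902 Ma, so Lopingian.
B: 266.3 Ma lies in 273.01–259.51 Ma, so Guadalupian.
C: 524.5 Ma lies in 538.8–521 Ma, so Terreneuvian.

A — Lopingian; B — Guadalupian; C — Terreneuvian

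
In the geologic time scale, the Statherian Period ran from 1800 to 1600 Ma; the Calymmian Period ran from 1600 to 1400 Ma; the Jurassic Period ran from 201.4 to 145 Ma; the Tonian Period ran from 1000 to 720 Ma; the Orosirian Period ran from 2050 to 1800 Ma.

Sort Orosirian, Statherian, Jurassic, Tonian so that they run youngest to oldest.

Jurassic, Tonian, Statherian, Orosirian

The oldest of these is Orosirian (starts 2050 Ma) and the youngest is Jurassic (ends 145 Ma).
In between, by decreasing start age: Statherian (1800), Tonian (1000).
Listing youngest first means reversing that sequence.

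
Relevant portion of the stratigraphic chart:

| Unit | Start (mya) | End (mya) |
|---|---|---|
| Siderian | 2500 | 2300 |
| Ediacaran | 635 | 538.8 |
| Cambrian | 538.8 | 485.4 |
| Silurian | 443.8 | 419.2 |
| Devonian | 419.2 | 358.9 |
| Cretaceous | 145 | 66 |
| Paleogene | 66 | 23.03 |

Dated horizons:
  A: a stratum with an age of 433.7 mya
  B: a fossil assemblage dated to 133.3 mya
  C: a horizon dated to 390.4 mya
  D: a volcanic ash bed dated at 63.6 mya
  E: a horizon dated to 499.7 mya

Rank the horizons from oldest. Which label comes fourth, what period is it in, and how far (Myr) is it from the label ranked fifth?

Sorted oldest-first by Ma: E (499.7), A (433.7), C (390.4), B (133.3), D (63.6).
The fourth oldest is B at 133.3 Ma, which lies in 145–66 Ma: the Cretaceous.
The fifth oldest is D at 63.6 Ma; separation = |133.3 − 63.6| = 69.7 Myr.

B, in the Cretaceous; 69.7 million years to D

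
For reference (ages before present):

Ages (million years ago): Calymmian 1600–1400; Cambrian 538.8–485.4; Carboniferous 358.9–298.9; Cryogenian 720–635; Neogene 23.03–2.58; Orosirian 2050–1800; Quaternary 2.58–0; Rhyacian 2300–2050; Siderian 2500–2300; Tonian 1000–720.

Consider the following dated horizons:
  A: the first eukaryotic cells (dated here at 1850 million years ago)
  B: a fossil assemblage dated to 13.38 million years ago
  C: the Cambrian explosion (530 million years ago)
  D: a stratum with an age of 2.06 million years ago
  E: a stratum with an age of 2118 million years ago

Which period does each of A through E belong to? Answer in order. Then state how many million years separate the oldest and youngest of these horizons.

Match each age against the start–end ranges in the excerpt: A = 1850 Ma → Orosirian (2050–1800); B = 13.38 Ma → Neogene (23.03–2.58); C = 530 Ma → Cambrian (538.8–485.4); D = 2.06 Ma → Quaternary (2.58–0); E = 2118 Ma → Rhyacian (2300–2050).
The largest age is 2118 Ma and the smallest is 2.06 Ma; their difference is 2115.94 Myr.

A — Orosirian; B — Neogene; C — Cambrian; D — Quaternary; E — Rhyacian; span 2115.94 million years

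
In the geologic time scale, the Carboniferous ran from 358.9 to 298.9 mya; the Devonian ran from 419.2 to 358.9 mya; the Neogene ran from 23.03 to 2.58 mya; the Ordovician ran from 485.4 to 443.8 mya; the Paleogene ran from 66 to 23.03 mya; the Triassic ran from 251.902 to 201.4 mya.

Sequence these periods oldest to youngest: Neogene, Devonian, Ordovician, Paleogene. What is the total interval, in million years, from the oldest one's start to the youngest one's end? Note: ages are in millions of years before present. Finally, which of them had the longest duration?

Ordovician → Devonian → Paleogene → Neogene; total span 482.82 Myr; longest is Devonian

From the excerpt: Neogene 23.03–2.58; Devonian 419.2–358.9; Ordovician 485.4–443.8; Paleogene 66–23.03 (Ma).
Larger Ma is earlier, so the oldest is Ordovician and the youngest is Neogene; oldest to youngest: Ordovician, Devonian, Paleogene, Neogene.
Oldest start 485.4 minus youngest end 2.58 gives 482.82 Myr overall.
Individual lengths (start − end): Neogene 20.45; Ordovician 41.6; Paleogene 42.97; Devonian 60.3. The largest is Devonian at 60.3 Myr.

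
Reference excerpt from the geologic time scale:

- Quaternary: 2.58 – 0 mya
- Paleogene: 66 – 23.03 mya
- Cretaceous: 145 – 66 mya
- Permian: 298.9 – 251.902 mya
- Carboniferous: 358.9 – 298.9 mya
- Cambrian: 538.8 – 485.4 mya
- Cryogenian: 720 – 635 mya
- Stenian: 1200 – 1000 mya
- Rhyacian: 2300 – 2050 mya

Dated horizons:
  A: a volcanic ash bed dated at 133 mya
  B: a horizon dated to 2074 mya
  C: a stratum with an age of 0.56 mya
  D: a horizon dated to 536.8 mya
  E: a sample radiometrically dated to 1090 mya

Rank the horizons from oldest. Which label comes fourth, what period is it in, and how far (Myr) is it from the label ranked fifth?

Larger Ma means older, so oldest first: B 2074 > E 1090 > D 536.8 > A 133 > C 0.56.
Counting 4 along gives A (133 Ma); the excerpt puts that inside the Cretaceous, 145–66 Ma.
Next in line is C (0.56 Ma), and 133 − 0.56 = 132.44 Myr.

A, in the Cretaceous; 132.44 million years to C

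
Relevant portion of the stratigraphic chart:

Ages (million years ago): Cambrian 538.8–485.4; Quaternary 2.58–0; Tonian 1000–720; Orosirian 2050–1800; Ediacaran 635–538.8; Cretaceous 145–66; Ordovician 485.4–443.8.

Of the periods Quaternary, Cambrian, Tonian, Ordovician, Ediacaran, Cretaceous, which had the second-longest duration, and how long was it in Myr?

Start − end for each: Quaternary 2.58 − 0 = 2.58; Cambrian 538.8 − 485.4 = 53.4; Tonian 1000 − 720 = 280; Ordovician 485.4 − 443.8 = 41.6; Ediacaran 635 − 538.8 = 96.2; Cretaceous 145 − 66 = 79.
Ranking these from longest: Tonian > Ediacaran > Cretaceous > Cambrian > Ordovician > Quaternary.
Position 2 in that ranking is Ediacaran, which lasted 96.2 Myr.

Ediacaran, 96.2 million years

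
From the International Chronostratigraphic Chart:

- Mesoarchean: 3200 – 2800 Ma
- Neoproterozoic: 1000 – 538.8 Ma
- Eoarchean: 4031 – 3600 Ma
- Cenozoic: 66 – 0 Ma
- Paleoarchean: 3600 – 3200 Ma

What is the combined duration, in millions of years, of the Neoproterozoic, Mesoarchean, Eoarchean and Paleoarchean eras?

Each duration: Neoproterozoic = 461.2; Mesoarchean = 400; Eoarchean = 431; Paleoarchean = 400.
Sum: 461.2 + 400 + 431 + 400 = 1692.2 Myr.

1692.2 million years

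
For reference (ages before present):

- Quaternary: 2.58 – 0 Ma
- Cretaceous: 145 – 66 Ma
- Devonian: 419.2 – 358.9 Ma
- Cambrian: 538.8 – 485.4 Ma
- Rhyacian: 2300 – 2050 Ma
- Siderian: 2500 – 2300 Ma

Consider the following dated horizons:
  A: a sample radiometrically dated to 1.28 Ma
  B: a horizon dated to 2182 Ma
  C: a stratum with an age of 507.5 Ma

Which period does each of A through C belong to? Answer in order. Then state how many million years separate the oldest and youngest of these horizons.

A — Quaternary; B — Rhyacian; C — Cambrian; span 2180.72 million years

A: 1.28 Ma lies in 2.58–0 Ma, so Quaternary.
B: 2182 Ma lies in 2300–2050 Ma, so Rhyacian.
C: 507.5 Ma lies in 538.8–485.4 Ma, so Cambrian.
Oldest = 2182 Ma, youngest = 1.28 Ma → span 2180.72 Myr.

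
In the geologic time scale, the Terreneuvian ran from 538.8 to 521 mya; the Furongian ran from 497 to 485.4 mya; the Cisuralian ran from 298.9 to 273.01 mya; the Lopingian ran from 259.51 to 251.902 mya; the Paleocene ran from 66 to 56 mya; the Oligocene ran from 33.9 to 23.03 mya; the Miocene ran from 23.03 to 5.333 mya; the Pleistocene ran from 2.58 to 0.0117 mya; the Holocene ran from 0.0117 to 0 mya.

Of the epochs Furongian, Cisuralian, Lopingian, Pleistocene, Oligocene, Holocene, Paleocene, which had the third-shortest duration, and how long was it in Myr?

Start − end for each: Furongian 497 − 485.4 = 11.6; Cisuralian 298.9 − 273.01 = 25.89; Lopingian 259.51 − 251.902 = 7.608; Pleistocene 2.58 − 0.0117 = 2.5683; Oligocene 33.9 − 23.03 = 10.87; Holocene 0.0117 − 0 = 0.0117; Paleocene 66 − 56 = 10.
Ranking these from shortest: Holocene < Pleistocene < Lopingian < Paleocene < Oligocene < Furongian < Cisuralian.
Position 3 in that ranking is Lopingian, which lasted 7.608 Myr.

Lopingian, 7.608 million years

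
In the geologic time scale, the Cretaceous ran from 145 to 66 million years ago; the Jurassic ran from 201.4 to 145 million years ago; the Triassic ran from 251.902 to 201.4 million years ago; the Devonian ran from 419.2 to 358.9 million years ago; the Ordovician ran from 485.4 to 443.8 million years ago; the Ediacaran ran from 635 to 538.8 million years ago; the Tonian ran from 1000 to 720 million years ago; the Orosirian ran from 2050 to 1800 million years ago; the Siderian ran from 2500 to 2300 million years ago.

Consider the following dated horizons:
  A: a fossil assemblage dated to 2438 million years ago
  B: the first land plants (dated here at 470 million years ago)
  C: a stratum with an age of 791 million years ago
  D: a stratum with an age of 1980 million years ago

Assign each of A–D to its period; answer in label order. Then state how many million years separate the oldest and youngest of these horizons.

A: 2438 Ma lies in 2500–2300 Ma, so Siderian.
B: 470 Ma lies in 485.4–443.8 Ma, so Ordovician.
C: 791 Ma lies in 1000–720 Ma, so Tonian.
D: 1980 Ma lies in 2050–1800 Ma, so Orosirian.
Oldest = 2438 Ma, youngest = 470 Ma → span 1968 Myr.

A — Siderian; B — Ordovician; C — Tonian; D — Orosirian; span 1968 million years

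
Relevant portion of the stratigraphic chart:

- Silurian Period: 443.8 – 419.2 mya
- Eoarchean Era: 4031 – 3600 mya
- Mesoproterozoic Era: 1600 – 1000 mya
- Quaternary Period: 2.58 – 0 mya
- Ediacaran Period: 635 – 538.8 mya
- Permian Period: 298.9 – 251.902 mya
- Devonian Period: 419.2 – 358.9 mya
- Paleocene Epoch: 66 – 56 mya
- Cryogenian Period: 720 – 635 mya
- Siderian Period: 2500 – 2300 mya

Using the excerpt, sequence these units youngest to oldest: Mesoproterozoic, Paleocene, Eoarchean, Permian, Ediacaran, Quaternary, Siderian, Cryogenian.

Quaternary, Paleocene, Permian, Ediacaran, Cryogenian, Mesoproterozoic, Siderian, Eoarchean

Read off each span (Ma): Mesoproterozoic 1600–1000; Paleocene 66–56; Eoarchean 4031–3600; Permian 298.9–251.902; Ediacaran 635–538.8; Quaternary 2.58–0; Siderian 2500–2300; Cryogenian 720–635.
Larger Ma is older, so oldest→youngest is Eoarchean, Siderian, Mesoproterozoic, Cryogenian, Ediacaran, Permian, Paleocene, Quaternary; reverse it for youngest→oldest.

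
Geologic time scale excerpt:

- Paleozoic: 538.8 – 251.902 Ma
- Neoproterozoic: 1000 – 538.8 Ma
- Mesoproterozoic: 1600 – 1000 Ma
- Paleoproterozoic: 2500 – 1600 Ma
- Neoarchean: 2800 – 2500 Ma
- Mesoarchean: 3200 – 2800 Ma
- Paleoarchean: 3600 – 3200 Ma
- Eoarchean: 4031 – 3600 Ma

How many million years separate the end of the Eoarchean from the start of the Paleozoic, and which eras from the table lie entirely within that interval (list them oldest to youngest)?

End of Eoarchean = 3600 Ma; start of Paleozoic = 538.8 Ma.
Gap = 3600 − 538.8 = 3061.2 Myr.
Eras wholly inside 3600–538.8 Ma: Paleoarchean (3600–3200), Mesoarchean (3200–2800), Neoarchean (2800–2500), Paleoproterozoic (2500–1600), Mesoproterozoic (1600–1000), Neoproterozoic (1000–538.8).

3061.2 million years; Paleoarchean, Mesoarchean, Neoarchean, Paleoproterozoic, Mesoproterozoic, Neoproterozoic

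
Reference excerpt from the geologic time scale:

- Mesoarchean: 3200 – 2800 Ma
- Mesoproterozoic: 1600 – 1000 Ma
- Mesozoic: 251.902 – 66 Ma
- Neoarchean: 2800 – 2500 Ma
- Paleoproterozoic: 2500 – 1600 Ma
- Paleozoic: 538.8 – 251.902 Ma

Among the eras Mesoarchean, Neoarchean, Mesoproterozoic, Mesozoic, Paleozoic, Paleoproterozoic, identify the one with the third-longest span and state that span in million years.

Start − end for each: Mesoarchean 3200 − 2800 = 400; Neoarchean 2800 − 2500 = 300; Mesoproterozoic 1600 − 1000 = 600; Mesozoic 251.902 − 66 = 185.902; Paleozoic 538.8 − 251.902 = 286.898; Paleoproterozoic 2500 − 1600 = 900.
Ranking these from longest: Paleoproterozoic > Mesoproterozoic > Mesoarchean > Neoarchean > Paleozoic > Mesozoic.
Position 3 in that ranking is Mesoarchean, which lasted 400 Myr.

Mesoarchean, 400 million years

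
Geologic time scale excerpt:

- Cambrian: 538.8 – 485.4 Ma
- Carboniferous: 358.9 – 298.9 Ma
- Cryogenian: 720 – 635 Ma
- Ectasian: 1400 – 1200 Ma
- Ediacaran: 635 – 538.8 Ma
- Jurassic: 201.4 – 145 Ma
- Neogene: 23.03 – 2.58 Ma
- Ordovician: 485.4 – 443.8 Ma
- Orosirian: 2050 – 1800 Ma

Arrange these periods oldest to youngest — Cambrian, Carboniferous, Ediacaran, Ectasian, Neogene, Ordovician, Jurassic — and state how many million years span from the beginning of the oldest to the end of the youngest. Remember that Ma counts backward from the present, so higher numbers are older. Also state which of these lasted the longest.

Start ages (Ma): Ectasian 1400, Ediacaran 635, Cambrian 538.8, Ordovician 485.4, Carboniferous 358.9, Jurassic 201.4, Neogene 23.03.
Ordered oldest to youngest: Ectasian, Ediacaran, Cambrian, Ordovician, Carboniferous, Jurassic, Neogene.
Span = 1400 − 2.58 = 1397.42 Myr.
Durations: Ordovician 41.6, Neogene 20.45, Carboniferous 60, Ectasian 200, Cambrian 53.4, Jurassic 56.4, Ediacaran 96.2 → longest is Ectasian (200 Myr).

Ectasian, Ediacaran, Cambrian, Ordovician, Carboniferous, Jurassic, Neogene; total span 1397.42 Myr; longest is Ectasian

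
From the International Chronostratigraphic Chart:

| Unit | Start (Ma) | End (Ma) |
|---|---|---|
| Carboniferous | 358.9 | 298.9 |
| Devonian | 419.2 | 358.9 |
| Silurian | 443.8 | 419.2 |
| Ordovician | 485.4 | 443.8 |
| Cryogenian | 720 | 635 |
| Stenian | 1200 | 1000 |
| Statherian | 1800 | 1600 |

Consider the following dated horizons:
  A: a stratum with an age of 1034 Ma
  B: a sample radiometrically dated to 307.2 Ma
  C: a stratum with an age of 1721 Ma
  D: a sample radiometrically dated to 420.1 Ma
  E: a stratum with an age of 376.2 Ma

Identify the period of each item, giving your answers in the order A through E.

A: 1034 Ma lies in 1200–1000 Ma, so Stenian.
B: 307.2 Ma lies in 358.9–298.9 Ma, so Carboniferous.
C: 1721 Ma lies in 1800–1600 Ma, so Statherian.
D: 420.1 Ma lies in 443.8–419.2 Ma, so Silurian.
E: 376.2 Ma lies in 419.2–358.9 Ma, so Devonian.

A — Stenian; B — Carboniferous; C — Statherian; D — Silurian; E — Devonian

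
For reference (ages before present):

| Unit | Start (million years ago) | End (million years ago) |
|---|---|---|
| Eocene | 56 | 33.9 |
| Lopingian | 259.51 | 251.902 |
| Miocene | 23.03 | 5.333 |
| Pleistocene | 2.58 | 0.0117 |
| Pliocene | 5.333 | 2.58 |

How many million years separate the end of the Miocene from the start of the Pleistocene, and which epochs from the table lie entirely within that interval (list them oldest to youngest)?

2.753 million years; Pliocene

End of Miocene = 5.333 Ma; start of Pleistocene = 2.58 Ma.
Gap = 5.333 − 2.58 = 2.753 Myr.
Epochs wholly inside 5.333–2.58 Ma: Pliocene (5.333–2.58).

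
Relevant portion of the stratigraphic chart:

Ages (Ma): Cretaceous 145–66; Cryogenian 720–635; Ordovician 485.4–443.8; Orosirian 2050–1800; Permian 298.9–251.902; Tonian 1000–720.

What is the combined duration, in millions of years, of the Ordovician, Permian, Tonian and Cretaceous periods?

447.598 million years

Each duration: Ordovician = 41.6; Permian = 46.998; Tonian = 280; Cretaceous = 79.
Sum: 41.6 + 46.998 + 280 + 79 = 447.598 Myr.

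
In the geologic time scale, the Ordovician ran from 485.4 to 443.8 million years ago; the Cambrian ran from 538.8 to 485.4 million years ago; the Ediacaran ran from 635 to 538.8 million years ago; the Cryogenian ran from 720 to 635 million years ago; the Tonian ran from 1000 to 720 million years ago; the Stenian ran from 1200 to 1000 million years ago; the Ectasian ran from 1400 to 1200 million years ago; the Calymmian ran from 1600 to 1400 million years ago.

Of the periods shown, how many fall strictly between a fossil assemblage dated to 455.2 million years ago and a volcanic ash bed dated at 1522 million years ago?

6

The older date is 1522 Ma and the younger is 455.2 Ma.
Periods with start < 1522 and end > 455.2 Ma: Ectasian (1400–1200), Stenian (1200–1000), Tonian (1000–720), Cryogenian (720–635), Ediacaran (635–538.8), Cambrian (538.8–485.4).
That is 6 complete periods.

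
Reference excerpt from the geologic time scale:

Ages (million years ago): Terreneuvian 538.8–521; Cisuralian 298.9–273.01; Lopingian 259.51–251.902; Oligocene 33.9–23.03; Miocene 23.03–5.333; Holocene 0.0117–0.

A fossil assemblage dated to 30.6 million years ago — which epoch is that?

Oligocene

30.6 Ma lies between 33.9 and 23.03 Ma, so it falls in the Oligocene.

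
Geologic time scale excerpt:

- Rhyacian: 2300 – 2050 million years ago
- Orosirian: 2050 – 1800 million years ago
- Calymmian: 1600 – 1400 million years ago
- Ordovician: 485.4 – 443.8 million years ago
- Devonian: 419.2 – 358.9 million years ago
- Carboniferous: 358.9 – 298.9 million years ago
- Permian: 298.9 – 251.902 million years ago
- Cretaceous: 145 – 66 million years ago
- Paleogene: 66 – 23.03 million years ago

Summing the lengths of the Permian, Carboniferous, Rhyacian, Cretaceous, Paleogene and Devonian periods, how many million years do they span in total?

539.268 million years

Each duration: Permian = 46.998; Carboniferous = 60; Rhyacian = 250; Cretaceous = 79; Paleogene = 42.97; Devonian = 60.3.
Sum: 46.998 + 60 + 250 + 79 + 42.97 + 60.3 = 539.268 Myr.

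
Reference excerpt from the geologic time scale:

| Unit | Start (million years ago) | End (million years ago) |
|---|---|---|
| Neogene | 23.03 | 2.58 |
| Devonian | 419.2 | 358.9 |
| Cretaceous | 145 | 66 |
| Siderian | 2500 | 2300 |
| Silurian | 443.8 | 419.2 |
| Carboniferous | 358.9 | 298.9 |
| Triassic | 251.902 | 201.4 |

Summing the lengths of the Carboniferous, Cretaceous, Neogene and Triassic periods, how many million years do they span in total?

209.952 million years

Each duration: Carboniferous = 60; Cretaceous = 79; Neogene = 20.45; Triassic = 50.502.
Sum: 60 + 79 + 20.45 + 50.502 = 209.952 Myr.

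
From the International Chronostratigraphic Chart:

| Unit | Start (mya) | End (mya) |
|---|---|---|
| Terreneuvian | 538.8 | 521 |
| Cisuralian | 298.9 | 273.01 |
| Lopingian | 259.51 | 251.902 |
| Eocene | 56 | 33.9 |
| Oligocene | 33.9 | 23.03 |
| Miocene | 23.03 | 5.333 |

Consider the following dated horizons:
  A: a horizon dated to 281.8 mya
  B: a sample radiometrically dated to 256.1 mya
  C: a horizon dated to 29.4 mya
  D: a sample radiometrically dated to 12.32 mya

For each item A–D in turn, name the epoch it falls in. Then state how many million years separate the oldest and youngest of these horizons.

A — Cisuralian; B — Lopingian; C — Oligocene; D — Miocene; span 269.48 million years

A: 281.8 Ma lies in 298.9–273.01 Ma, so Cisuralian.
B: 256.1 Ma lies in 259.51–251.902 Ma, so Lopingian.
C: 29.4 Ma lies in 33.9–23.03 Ma, so Oligocene.
D: 12.32 Ma lies in 23.03–5.333 Ma, so Miocene.
Oldest = 281.8 Ma, youngest = 12.32 Ma → span 269.48 Myr.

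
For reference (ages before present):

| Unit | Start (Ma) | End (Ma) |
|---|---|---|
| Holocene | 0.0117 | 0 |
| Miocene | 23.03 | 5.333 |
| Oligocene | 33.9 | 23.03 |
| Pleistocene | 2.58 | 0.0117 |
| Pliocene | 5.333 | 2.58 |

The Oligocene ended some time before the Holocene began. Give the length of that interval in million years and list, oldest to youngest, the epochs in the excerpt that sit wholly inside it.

23.0183 million years; Miocene, Pliocene, Pleistocene

End of Oligocene = 23.03 Ma; start of Holocene = 0.0117 Ma.
Gap = 23.03 − 0.0117 = 23.0183 Myr.
Epochs wholly inside 23.03–0.0117 Ma: Miocene (23.03–5.333), Pliocene (5.333–2.58), Pleistocene (2.58–0.0117).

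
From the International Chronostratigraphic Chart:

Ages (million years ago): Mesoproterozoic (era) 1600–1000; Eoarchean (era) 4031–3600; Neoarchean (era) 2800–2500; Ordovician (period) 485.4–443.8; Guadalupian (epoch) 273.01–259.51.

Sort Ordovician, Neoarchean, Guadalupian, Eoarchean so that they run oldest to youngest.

Read off each span (Ma): Ordovician 485.4–443.8; Neoarchean 2800–2500; Guadalupian 273.01–259.51; Eoarchean 4031–3600.
Larger Ma is older, so oldest→youngest is Eoarchean, Neoarchean, Ordovician, Guadalupian.

Eoarchean, Neoarchean, Ordovician, Guadalupian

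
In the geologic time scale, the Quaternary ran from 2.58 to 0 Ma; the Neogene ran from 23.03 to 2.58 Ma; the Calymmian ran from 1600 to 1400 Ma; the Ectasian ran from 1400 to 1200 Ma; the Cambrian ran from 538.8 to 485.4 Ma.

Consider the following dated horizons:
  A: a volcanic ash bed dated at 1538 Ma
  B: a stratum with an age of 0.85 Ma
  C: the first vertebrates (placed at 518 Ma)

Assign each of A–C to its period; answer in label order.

Match each age against the start–end ranges in the excerpt: A = 1538 Ma → Calymmian (1600–1400); B = 0.85 Ma → Quaternary (2.58–0); C = 518 Ma → Cambrian (538.8–485.4).

A — Calymmian; B — Quaternary; C — Cambrian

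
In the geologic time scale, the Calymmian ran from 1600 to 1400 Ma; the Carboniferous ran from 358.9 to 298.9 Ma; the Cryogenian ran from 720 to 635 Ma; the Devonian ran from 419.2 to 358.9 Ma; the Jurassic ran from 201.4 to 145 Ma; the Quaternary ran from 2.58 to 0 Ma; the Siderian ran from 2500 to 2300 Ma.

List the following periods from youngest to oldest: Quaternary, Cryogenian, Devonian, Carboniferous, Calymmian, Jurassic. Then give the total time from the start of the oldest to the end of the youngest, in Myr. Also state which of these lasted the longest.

Start ages (Ma): Calymmian 1600, Cryogenian 720, Devonian 419.2, Carboniferous 358.9, Jurassic 201.4, Quaternary 2.58.
Ordered youngest to oldest: Quaternary, Jurassic, Carboniferous, Devonian, Cryogenian, Calymmian.
Span = 1600 − 0 = 1600 Myr.
Durations: Devonian 60.3, Cryogenian 85, Quaternary 2.58, Jurassic 56.4, Carboniferous 60, Calymmian 200 → longest is Calymmian (200 Myr).

Quaternary, Jurassic, Carboniferous, Devonian, Cryogenian, Calymmian; total span 1600 Myr; longest is Calymmian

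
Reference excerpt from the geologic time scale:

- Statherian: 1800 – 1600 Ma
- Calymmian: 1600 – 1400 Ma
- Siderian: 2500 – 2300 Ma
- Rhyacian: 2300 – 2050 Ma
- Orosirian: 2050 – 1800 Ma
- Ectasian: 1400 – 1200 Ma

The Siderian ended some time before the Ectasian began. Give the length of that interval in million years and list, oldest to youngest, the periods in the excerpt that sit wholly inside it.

End of Siderian = 2300 Ma; start of Ectasian = 1400 Ma.
Gap = 2300 − 1400 = 900 Myr.
Periods wholly inside 2300–1400 Ma: Rhyacian (2300–2050), Orosirian (2050–1800), Statherian (1800–1600), Calymmian (1600–1400).

900 million years; Rhyacian, Orosirian, Statherian, Calymmian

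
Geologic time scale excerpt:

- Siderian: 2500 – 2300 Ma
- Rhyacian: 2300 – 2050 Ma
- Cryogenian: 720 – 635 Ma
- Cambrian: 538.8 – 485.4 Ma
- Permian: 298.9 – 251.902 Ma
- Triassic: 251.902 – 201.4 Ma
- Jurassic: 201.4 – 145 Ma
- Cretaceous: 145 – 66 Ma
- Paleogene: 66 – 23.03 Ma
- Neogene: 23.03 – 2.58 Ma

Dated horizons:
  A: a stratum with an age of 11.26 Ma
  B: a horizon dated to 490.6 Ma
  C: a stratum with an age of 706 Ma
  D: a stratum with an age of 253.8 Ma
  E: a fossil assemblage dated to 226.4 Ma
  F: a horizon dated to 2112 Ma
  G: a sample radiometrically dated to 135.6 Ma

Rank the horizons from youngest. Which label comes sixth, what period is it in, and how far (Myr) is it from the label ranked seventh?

Smaller Ma means younger, so youngest first: A 11.26 < G 135.6 < E 226.4 < D 253.8 < B 490.6 < C 706 < F 2112.
Counting 6 along gives C (706 Ma); the excerpt puts that inside the Cryogenian, 720–635 Ma.
Next in line is F (2112 Ma), and 2112 − 706 = 1406 Myr.

C, in the Cryogenian; 1406 million years to F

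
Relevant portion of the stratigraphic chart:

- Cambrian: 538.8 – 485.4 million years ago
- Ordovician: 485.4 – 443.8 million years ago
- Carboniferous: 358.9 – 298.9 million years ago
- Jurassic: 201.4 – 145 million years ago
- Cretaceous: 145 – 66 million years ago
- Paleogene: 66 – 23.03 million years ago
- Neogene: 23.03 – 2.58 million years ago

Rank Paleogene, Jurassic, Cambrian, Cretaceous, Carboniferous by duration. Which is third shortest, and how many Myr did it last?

Jurassic, 56.4 million years

Durations: Paleogene 42.97; Jurassic 56.4; Cambrian 53.4; Cretaceous 79; Carboniferous 60 Myr.
Sorted shortest-first: Paleogene (42.97), Cambrian (53.4), Jurassic (56.4), Carboniferous (60), Cretaceous (79).
The third shortest is Jurassic at 56.4 Myr.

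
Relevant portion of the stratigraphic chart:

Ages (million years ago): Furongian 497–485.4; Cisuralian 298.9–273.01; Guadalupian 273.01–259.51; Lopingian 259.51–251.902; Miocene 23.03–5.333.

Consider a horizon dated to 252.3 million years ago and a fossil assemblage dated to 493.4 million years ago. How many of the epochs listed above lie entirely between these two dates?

The older date is 493.4 Ma and the younger is 252.3 Ma.
Epochs with start < 493.4 and end > 252.3 Ma: Cisuralian (298.9–273.01), Guadalupian (273.01–259.51).
That is 2 complete epochs.

2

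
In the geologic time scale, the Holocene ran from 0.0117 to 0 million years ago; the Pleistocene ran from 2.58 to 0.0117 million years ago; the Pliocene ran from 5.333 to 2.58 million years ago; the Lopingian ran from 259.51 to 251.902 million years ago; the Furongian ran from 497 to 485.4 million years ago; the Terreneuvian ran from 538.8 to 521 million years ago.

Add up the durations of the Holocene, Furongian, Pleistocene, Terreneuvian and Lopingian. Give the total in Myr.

39.588 million years

Duration is start − end for each: (0.0117 − 0) + (497 − 485.4) + (2.58 − 0.0117) + (538.8 − 521) + (259.51 − 251.902).
That is 0.0117 + 11.6 + 2.5683 + 17.8 + 7.608, which totals 39.588 million years.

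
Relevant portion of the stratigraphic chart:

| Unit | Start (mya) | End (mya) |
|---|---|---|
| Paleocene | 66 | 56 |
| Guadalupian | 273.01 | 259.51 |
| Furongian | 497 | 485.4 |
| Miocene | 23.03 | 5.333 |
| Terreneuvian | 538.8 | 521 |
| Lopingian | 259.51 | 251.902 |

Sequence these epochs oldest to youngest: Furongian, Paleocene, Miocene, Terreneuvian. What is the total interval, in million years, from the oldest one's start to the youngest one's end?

Terreneuvian → Furongian → Paleocene → Miocene; total span 533.467 Myr

Start ages (Ma): Terreneuvian 538.8, Furongian 497, Paleocene 66, Miocene 23.03.
Ordered oldest to youngest: Terreneuvian, Furongian, Paleocene, Miocene.
Span = 538.8 − 5.333 = 533.467 Myr.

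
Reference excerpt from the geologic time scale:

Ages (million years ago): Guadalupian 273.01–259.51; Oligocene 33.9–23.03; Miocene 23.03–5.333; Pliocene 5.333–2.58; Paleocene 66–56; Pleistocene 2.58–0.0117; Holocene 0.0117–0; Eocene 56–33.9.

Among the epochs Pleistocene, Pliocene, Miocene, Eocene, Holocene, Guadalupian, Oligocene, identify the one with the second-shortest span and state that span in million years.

Pleistocene, 2.5683 million years

Durations: Pleistocene 2.5683; Pliocene 2.753; Miocene 17.697; Eocene 22.1; Holocene 0.0117; Guadalupian 13.5; Oligocene 10.87 Myr.
Sorted shortest-first: Holocene (0.0117), Pleistocene (2.5683), Pliocene (2.753), Oligocene (10.87), Guadalupian (13.5), Miocene (17.697), Eocene (22.1).
The second shortest is Pleistocene at 2.5683 Myr.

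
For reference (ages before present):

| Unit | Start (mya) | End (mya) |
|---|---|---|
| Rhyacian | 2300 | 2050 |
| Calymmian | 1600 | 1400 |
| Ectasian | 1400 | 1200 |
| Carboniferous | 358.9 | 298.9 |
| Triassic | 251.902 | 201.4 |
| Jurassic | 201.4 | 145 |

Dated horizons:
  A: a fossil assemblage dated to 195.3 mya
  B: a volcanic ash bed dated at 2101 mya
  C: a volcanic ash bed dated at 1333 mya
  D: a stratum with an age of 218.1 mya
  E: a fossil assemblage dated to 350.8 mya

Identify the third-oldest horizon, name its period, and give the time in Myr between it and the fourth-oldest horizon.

Larger Ma means older, so oldest first: B 2101 > C 1333 > E 350.8 > D 218.1 > A 195.3.
Counting 3 along gives E (350.8 Ma); the excerpt puts that inside the Carboniferous, 358.9–298.9 Ma.
Next in line is D (218.1 Ma), and 350.8 − 218.1 = 132.7 Myr.

E, in the Carboniferous; 132.7 million years to D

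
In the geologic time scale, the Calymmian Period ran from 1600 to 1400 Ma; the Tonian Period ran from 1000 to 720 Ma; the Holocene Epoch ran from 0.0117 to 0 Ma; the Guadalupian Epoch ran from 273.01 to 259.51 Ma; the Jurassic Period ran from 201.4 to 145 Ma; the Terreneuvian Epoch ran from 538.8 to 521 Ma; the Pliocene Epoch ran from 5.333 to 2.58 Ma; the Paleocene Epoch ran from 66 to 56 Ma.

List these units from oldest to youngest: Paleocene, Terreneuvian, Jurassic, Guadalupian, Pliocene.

Terreneuvian, then Guadalupian, then Jurassic, then Paleocene, then Pliocene

Read off each span (Ma): Paleocene 66–56; Terreneuvian 538.8–521; Jurassic 201.4–145; Guadalupian 273.01–259.51; Pliocene 5.333–2.58.
Larger Ma is older, so oldest→youngest is Terreneuvian, Guadalupian, Jurassic, Paleocene, Pliocene.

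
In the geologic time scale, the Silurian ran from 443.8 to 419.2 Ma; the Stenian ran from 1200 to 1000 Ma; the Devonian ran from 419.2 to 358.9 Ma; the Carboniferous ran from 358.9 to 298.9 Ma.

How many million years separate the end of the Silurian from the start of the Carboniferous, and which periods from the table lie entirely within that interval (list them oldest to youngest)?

60.3 million years; Devonian

The Silurian closes at 419.2 Ma and the Carboniferous opens at 358.9 Ma, so the interval is 419.2 − 358.9 = 60.3 Myr.
A period fits inside if it starts at or after 419.2 Ma and ends at or before 358.9 Ma; oldest first that gives Devonian.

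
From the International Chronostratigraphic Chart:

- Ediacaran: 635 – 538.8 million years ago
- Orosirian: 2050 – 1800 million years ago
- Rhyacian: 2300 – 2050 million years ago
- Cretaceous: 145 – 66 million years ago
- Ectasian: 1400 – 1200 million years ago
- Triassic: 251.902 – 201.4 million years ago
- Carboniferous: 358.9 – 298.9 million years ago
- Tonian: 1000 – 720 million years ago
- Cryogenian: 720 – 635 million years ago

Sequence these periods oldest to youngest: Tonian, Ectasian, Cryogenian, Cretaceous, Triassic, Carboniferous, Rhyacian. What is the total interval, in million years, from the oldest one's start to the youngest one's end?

Rhyacian, Ectasian, Tonian, Cryogenian, Carboniferous, Triassic, Cretaceous; total span 2234 Myr

Start ages (Ma): Rhyacian 2300, Ectasian 1400, Tonian 1000, Cryogenian 720, Carboniferous 358.9, Triassic 251.902, Cretaceous 145.
Ordered oldest to youngest: Rhyacian, Ectasian, Tonian, Cryogenian, Carboniferous, Triassic, Cretaceous.
Span = 2300 − 66 = 2234 Myr.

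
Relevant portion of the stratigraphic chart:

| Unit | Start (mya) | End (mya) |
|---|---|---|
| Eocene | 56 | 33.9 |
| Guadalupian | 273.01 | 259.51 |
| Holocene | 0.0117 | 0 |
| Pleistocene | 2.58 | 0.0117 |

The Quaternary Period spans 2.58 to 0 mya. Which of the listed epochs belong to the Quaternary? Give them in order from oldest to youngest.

Epochs with both bounds inside 2.58–0 Ma: Pleistocene (2.58–0.0117), Holocene (0.0117–0).

Pleistocene, Holocene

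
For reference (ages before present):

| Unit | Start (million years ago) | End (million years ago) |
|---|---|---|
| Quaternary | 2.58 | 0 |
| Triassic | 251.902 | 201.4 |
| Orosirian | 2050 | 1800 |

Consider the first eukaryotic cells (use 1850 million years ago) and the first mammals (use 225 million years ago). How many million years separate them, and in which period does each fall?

Elapsed time: 1850 − 225 = 1625 Myr.
1850 Ma lies within 2050–1800 Ma: Orosirian.
225 Ma lies within 251.902–201.4 Ma: Triassic.

1625 million years apart; the first in the Orosirian, the second in the Triassic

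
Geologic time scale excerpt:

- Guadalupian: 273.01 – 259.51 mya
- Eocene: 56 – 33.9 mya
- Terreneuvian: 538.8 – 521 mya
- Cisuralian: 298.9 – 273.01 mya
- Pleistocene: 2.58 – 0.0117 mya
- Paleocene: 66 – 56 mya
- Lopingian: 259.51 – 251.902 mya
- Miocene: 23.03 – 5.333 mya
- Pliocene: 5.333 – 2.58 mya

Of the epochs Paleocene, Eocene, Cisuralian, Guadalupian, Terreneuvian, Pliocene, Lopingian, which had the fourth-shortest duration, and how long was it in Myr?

Durations: Paleocene 10; Eocene 22.1; Cisuralian 25.89; Guadalupian 13.5; Terreneuvian 17.8; Pliocene 2.753; Lopingian 7.608 Myr.
Sorted shortest-first: Pliocene (2.753), Lopingian (7.608), Paleocene (10), Guadalupian (13.5), Terreneuvian (17.8), Eocene (22.1), Cisuralian (25.89).
The fourth shortest is Guadalupian at 13.5 Myr.

Guadalupian, 13.5 million years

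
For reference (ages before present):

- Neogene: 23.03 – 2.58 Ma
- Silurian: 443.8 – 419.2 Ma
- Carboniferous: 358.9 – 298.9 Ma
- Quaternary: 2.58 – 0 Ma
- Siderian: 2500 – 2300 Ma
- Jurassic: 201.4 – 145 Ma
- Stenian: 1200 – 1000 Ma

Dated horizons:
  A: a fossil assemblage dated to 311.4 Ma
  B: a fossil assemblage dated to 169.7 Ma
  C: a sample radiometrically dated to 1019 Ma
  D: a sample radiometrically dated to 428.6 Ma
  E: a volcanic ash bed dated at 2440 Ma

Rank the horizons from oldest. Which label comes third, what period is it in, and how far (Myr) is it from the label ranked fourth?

Larger Ma means older, so oldest first: E 2440 > C 1019 > D 428.6 > A 311.4 > B 169.7.
Counting 3 along gives D (428.6 Ma); the excerpt puts that inside the Silurian, 443.8–419.2 Ma.
Next in line is A (311.4 Ma), and 428.6 − 311.4 = 117.2 Myr.

D, in the Silurian; 117.2 million years to A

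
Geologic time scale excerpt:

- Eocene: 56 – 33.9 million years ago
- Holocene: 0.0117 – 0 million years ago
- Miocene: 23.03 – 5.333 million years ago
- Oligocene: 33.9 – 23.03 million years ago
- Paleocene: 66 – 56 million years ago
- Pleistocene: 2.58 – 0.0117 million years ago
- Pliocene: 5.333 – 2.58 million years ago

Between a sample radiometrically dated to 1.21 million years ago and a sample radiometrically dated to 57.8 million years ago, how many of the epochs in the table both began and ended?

4

The older date is 57.8 Ma and the younger is 1.21 Ma.
Epochs with start < 57.8 and end > 1.21 Ma: Eocene (56–33.9), Oligocene (33.9–23.03), Miocene (23.03–5.333), Pliocene (5.333–2.58).
That is 4 complete epochs.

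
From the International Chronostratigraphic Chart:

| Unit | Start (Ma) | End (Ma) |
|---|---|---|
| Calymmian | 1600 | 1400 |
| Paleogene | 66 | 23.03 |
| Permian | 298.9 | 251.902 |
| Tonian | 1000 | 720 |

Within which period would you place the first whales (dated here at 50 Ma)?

Paleogene

50 Ma lies between 66 and 23.03 Ma, so it falls in the Paleogene.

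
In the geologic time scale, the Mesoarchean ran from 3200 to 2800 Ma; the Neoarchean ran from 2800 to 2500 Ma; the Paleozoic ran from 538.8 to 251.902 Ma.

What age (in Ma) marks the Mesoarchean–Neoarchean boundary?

The Mesoarchean ends and the Neoarchean begins at 2800 Ma.

2800 Ma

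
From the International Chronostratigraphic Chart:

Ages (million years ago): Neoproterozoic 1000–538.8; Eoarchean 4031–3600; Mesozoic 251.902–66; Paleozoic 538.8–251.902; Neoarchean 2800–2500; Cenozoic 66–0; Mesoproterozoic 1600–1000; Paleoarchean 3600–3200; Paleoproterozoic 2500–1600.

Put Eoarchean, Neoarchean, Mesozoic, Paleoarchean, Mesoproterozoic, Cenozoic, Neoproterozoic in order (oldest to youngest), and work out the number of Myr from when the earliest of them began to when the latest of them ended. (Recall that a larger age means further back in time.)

Start ages (Ma): Eoarchean 4031, Paleoarchean 3600, Neoarchean 2800, Mesoproterozoic 1600, Neoproterozoic 1000, Mesozoic 251.902, Cenozoic 66.
Ordered oldest to youngest: Eoarchean, Paleoarchean, Neoarchean, Mesoproterozoic, Neoproterozoic, Mesozoic, Cenozoic.
Span = 4031 − 0 = 4031 Myr.

Eoarchean → Paleoarchean → Neoarchean → Mesoproterozoic → Neoproterozoic → Mesozoic → Cenozoic; total span 4031 Myr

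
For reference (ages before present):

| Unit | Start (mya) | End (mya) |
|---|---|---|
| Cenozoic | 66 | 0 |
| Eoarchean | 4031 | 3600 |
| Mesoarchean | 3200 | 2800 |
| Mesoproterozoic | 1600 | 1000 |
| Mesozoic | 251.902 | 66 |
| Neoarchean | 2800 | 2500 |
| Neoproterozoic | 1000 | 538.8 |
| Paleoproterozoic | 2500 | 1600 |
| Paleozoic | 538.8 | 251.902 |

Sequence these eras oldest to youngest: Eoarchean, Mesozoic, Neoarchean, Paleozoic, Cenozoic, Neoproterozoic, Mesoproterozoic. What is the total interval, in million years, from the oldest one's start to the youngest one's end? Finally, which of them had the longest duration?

From the excerpt: Eoarchean 4031–3600; Mesozoic 251.902–66; Neoarchean 2800–2500; Paleozoic 538.8–251.902; Cenozoic 66–0; Neoproterozoic 1000–538.8; Mesoproterozoic 1600–1000 (Ma).
Larger Ma is earlier, so the oldest is Eoarchean and the youngest is Cenozoic; oldest to youngest: Eoarchean, Neoarchean, Mesoproterozoic, Neoproterozoic, Paleozoic, Mesozoic, Cenozoic.
Oldest start 4031 minus youngest end 0 gives 4031 Myr overall.
Individual lengths (start − end): Paleozoic 286.898; Eoarchean 431; Cenozoic 66; Mesozoic 185.902; Neoarchean 300; Mesoproterozoic 600; Neoproterozoic 461.2. The largest is Mesoproterozoic at 600 Myr.

Eoarchean, Neoarchean, Mesoproterozoic, Neoproterozoic, Paleozoic, Mesozoic, Cenozoic; total span 4031 Myr; longest is Mesoproterozoic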